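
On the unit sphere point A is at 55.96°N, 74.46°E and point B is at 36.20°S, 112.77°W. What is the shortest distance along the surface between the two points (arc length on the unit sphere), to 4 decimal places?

With latitudes φ₁ = 55.960°, φ₂ = -36.200° and longitude difference Δλ = 172.770°:
Haversine: a = sin²(Δφ/2) + cos φ₁ cos φ₂ sin²(Δλ/2) = 0.5188 + (0.5598)(0.8070)(0.9960) = 0.96876.
Central angle c = 2·arcsin(√a) = 2.78624 rad.
On the unit sphere the arc length equals the central angle: 2.7862.

2.7862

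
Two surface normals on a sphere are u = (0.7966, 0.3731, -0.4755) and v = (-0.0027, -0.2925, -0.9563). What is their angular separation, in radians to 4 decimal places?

1.2202 rad

u·v = 0.3434; |u| = 0.9999, |v| = 1.0000.
cos θ = (u·v)/(|u||v|) = 0.3434, so θ = 1.2202 rad.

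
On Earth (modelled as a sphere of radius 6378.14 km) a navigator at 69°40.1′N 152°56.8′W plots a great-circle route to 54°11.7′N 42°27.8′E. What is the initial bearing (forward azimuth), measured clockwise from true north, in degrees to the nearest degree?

Δλ = -164.590° = -2.8726 rad.
y = sin Δλ · cos φ₂ = (-0.2657)(0.5850) = -0.1555
x = cos φ₁ sin φ₂ − sin φ₁ cos φ₂ cos Δλ = (0.3475)(0.8110) − (0.9377)(0.5850)(-0.9640) = 0.8106
θ = atan2(y, x) = -10.86°; adding 360° gives 349°.

349°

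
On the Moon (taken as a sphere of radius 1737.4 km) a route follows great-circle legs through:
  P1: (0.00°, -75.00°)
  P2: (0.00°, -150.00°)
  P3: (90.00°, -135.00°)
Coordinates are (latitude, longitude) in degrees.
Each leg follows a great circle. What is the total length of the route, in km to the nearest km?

Leg P1→P2: central angle 1.3090 rad, distance 2274.3 km.
Leg P2→P3: central angle 1.5708 rad, distance 2729.1 km.
Total: 2274.3 + 2729.1 ≈ 5003 km.

5003 km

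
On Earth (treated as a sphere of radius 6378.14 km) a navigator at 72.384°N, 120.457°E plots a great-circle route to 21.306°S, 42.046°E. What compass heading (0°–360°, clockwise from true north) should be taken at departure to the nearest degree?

252°

With φ₁ = 1.2633, φ₂ = -0.3719, Δλ = -1.3685 rad, the forward-azimuth formula gives
θ = atan2( sin Δλ cos φ₂ , cos φ₁ sin φ₂ − sin φ₁ cos φ₂ cos Δλ ) = atan2(-0.9127, -0.2883) = -107.53°.
Adding 360° brings this into [0°, 360°): 252°.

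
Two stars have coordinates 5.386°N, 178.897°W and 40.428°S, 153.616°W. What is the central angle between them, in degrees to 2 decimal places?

Let φ₁ = 0.0940 rad, φ₂ = -0.7056 rad, and Δλ = 0.4412 rad.
Haversine: a = sin²(Δφ/2) + cos φ₁ cos φ₂ sin²(Δλ/2) = 0.1515 + (0.9956)(0.7612)(0.0479) = 0.18780.
Central angle c = 2·arcsin(√a) = 0.89643 rad.
So the angular separation is 51.36°.

51.36°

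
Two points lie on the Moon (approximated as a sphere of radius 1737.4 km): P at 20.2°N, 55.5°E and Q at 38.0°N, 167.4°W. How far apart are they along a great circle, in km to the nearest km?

With latitudes φ₁ = 20.200°, φ₂ = 38.000° and longitude difference Δλ = 137.100°:
cos c = sin φ₁ sin φ₂ + cos φ₁ cos φ₂ cos Δλ = (0.3453)(0.6157) + (0.9385)(0.7880)(-0.7325) = -0.32916,
so c = arccos(-0.32916) = 1.90621 rad.
Distance = R·c = 1737.4 × 1.9062 ≈ 3312 km.

3312 km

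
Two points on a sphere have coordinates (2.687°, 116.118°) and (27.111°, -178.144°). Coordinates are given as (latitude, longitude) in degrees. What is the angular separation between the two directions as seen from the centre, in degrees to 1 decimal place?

67.2°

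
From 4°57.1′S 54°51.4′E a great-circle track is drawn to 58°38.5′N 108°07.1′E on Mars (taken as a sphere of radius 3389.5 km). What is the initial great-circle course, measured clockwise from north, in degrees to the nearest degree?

25°

With φ₁ = -0.0864, φ₂ = 1.0235, Δλ = 0.9296 rad, the forward-azimuth formula gives
θ = atan2( sin Δλ cos φ₂ , cos φ₁ sin φ₂ − sin φ₁ cos φ₂ cos Δλ ) = atan2(0.4170, 0.8776) = 25.42°.
So the initial bearing is 25°.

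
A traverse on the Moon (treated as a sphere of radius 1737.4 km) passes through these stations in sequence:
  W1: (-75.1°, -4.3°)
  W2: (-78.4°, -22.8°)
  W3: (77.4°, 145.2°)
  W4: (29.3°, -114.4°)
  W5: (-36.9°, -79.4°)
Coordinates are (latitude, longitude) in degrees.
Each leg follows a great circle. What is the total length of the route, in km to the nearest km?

9710 km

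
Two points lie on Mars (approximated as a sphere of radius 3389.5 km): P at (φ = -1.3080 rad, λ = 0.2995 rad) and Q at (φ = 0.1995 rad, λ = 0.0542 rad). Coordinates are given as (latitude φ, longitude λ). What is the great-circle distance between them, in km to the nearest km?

With latitudes φ₁ = -74.943°, φ₂ = 11.431° and longitude difference Δλ = -14.055°:
cos c = sin φ₁ sin φ₂ + cos φ₁ cos φ₂ cos Δλ = (-0.9657)(0.1982) + (0.2598)(0.9802)(0.9701) = 0.05563,
so c = arccos(0.05563) = 1.51514 rad.
Distance = R·c = 3389.5 × 1.5151 ≈ 5136 km.

5136 km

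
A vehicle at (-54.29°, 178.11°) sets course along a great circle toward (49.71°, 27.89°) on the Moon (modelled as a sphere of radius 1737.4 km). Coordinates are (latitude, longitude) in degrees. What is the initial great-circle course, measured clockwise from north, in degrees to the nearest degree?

268°

With φ₁ = -0.9475, φ₂ = 0.8676, Δλ = -2.6218 rad, the forward-azimuth formula gives
θ = atan2( sin Δλ cos φ₂ , cos φ₁ sin φ₂ − sin φ₁ cos φ₂ cos Δλ ) = atan2(-0.3212, -0.0105) = -91.87°.
Adding 360° brings this into [0°, 360°): 268°.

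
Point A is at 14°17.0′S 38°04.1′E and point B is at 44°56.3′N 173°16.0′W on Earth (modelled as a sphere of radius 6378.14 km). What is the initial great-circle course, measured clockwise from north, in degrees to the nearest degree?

35°

With φ₁ = -0.2493, φ₂ = 0.7843, Δλ = 2.5947 rad, the forward-azimuth formula gives
θ = atan2( sin Δλ cos φ₂ , cos φ₁ sin φ₂ − sin φ₁ cos φ₂ cos Δλ ) = atan2(0.3681, 0.5353) = 34.51°.
So the initial bearing is 35°.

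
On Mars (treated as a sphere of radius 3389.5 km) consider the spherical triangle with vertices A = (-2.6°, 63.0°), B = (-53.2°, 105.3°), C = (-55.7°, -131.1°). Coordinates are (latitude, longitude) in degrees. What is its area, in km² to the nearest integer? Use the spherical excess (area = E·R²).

3714061 km²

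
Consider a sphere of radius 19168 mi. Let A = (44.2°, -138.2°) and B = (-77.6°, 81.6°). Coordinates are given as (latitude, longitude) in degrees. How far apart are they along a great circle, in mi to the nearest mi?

47857 mi

Let φ₁ = 0.7714 rad, φ₂ = -1.3544 rad, and Δλ = -2.4470 rad.
cos c = sin φ₁ sin φ₂ + cos φ₁ cos φ₂ cos Δλ = (0.6972)(-0.9767) + (0.7169)(0.2147)(-0.7683) = -0.79918,
so c = arccos(-0.79918) = 2.49672 rad.
Distance = R·c = 19168 × 2.4967 ≈ 47857 mi.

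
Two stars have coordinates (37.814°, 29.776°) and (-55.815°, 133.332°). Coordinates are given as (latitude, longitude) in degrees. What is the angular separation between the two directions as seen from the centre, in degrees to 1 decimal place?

With latitudes φ₁ = 37.814°, φ₂ = -55.815° and longitude difference Δλ = 103.556°:
cos c = sin φ₁ sin φ₂ + cos φ₁ cos φ₂ cos Δλ = (0.6131)(-0.8272) + (0.7900)(0.5619)(-0.2344) = -0.61122,
so c = arccos(-0.61122) = 2.22839 rad.
So the angular separation is 127.7°.

127.7°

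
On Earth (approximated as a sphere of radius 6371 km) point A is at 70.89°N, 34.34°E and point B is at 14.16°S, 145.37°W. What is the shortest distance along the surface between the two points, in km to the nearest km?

With latitudes φ₁ = 70.890°, φ₂ = -14.160° and longitude difference Δλ = -179.710°:
Haversine: a = sin²(Δφ/2) + cos φ₁ cos φ₂ sin²(Δλ/2) = 0.4569 + (0.3274)(0.9696)(1.0000) = 0.77429.
Central angle c = 2·arcsin(√a) = 2.15146 rad.
Distance = R·c = 6371 × 2.1515 ≈ 13707 km.

13707 km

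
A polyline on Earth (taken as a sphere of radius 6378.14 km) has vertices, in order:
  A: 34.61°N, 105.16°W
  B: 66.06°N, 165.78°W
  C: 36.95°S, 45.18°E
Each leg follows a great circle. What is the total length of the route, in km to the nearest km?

21459 km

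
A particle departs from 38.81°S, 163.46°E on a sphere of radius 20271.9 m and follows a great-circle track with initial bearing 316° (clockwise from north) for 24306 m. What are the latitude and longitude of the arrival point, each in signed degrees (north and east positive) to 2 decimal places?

Angular distance δ = d/R = 24306/20271.9 = 1.19900 rad; initial bearing θ = 5.5152 rad.
sin φ₂ = sin φ₁ cos δ + cos φ₁ sin δ cos θ = (-0.6267)(0.3633) + (0.7792)(0.9317)(0.7193) = 0.2945, so φ₂ = 17.13°.
Δλ = atan2(sin θ sin δ cos φ₁, cos δ − sin φ₁ sin φ₂) = atan2(-0.5043, 0.5479) = -42.628°.
λ₂ = 163.460° − 42.628° = 120.83°.

17.13°, 120.83°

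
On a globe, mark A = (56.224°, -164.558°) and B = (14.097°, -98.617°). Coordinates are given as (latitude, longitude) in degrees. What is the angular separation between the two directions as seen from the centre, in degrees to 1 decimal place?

65.0°

With latitudes φ₁ = 56.224°, φ₂ = 14.097° and longitude difference Δλ = 65.941°:
cos c = sin φ₁ sin φ₂ + cos φ₁ cos φ₂ cos Δλ = (0.8312)(0.2436) + (0.5559)(0.9699)(0.4077) = 0.42228,
so c = arccos(0.42228) = 1.13484 rad.
So the angular separation is 65.0°.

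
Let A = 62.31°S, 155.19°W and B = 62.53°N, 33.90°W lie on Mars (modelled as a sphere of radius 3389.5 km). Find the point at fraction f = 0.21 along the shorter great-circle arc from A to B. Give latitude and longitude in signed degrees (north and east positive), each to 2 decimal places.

Central angle δ = 2.6837 rad. Interpolating on the sphere with fraction f = 0.21:
P = [sin((1−f)δ)·A + sin(fδ)·B] / sin δ = 1.9292·A + 1.2084·B in Cartesian coordinates,
giving P = (-0.3511, -0.6871, -0.6362), i.e. latitude -39.51°, longitude -117.07°.

-39.51°, -117.07°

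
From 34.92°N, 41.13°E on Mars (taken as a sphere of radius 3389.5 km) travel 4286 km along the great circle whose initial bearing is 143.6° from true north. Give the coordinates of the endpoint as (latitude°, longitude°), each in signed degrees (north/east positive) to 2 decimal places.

Angular distance δ = d/R = 4286/3389.5 = 1.26449 rad; initial bearing θ = 2.5063 rad.
sin φ₂ = sin φ₁ cos δ + cos φ₁ sin δ cos θ = (0.5724)(0.3015) + (0.8200)(0.9535)(-0.8049) = -0.4566, so φ₂ = -27.17°.
Δλ = atan2(sin θ sin δ cos φ₁, cos δ − sin φ₁ sin φ₂) = atan2(0.4639, 0.5629) = 39.493°.
λ₂ = 41.130° + 39.493° = 80.62°.

-27.17°, 80.62°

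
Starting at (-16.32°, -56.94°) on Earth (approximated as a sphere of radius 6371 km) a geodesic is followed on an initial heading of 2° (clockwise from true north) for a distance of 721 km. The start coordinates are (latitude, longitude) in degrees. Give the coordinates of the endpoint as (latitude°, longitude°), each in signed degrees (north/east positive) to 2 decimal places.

Angular distance δ = d/R = 721/6371 = 0.11317 rad; initial bearing θ = 0.0349 rad.
sin φ₂ = sin φ₁ cos δ + cos φ₁ sin δ cos θ = (-0.2810)(0.9936) + (0.9597)(0.1129)(0.9994) = -0.1709, so φ₂ = -9.84°.
Δλ = atan2(sin θ sin δ cos φ₁, cos δ − sin φ₁ sin φ₂) = atan2(0.0038, 0.9456) = 0.229°.
λ₂ = -56.940° + 0.229° = -56.71°.

-9.84°, -56.71°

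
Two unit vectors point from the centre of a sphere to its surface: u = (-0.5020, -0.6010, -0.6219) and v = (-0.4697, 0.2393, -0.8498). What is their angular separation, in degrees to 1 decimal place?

51.7°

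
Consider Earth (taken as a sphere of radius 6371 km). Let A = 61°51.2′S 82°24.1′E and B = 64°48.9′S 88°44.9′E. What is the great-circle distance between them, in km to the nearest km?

457 km

In radians: φ₁ = -1.0795, φ₂ = -1.1312, Δλ = 6.347° = 0.1108 rad.
Haversine: a = sin²(Δφ/2) + cos φ₁ cos φ₂ sin²(Δλ/2) = 0.0007 + (0.4717)(0.4255)(0.0031) = 0.00128.
Central angle c = 2·arcsin(√a) = 0.07165 rad.
Distance = R·c = 6371 × 0.0717 ≈ 457 km.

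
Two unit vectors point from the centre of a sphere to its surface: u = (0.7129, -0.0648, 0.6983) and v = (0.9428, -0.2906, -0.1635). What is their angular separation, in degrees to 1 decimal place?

u·v = 0.5768; |u| = 1.0000, |v| = 1.0000.
cos θ = (u·v)/(|u||v|) = 0.5768, so θ = 54.8°.

54.8°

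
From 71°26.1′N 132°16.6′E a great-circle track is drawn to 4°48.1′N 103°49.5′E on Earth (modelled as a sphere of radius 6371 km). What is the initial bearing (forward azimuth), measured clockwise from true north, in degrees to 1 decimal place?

With φ₁ = 1.2468, φ₂ = 0.0838, Δλ = -0.4966 rad, the forward-azimuth formula gives
θ = atan2( sin Δλ cos φ₂ , cos φ₁ sin φ₂ − sin φ₁ cos φ₂ cos Δλ ) = atan2(-0.4747, -0.8039) = -149.44°.
Adding 360° brings this into [0°, 360°): 210.6°.

210.6°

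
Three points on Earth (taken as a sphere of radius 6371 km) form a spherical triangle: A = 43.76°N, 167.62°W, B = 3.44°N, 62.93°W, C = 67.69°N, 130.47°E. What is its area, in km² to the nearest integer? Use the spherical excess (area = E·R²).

34706603 km²

Side lengths (central angles): a = 1.8893, b = 0.6936, c = 1.7126 rad; semiperimeter s = 2.1477.
By l'Huilier's theorem, tan(E/4) = √[tan(s/2) tan((s−a)/2) tan((s−b)/2) tan((s−c)/2)], giving spherical excess E = 0.8551 rad.
Area = E·R² = 0.8551 × (6371)² ≈ 34706603 km².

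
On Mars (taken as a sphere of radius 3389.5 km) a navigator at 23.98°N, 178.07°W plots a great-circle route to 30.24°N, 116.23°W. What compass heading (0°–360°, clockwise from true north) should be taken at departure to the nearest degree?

69°

With φ₁ = 0.4185, φ₂ = 0.5278, Δλ = 1.0793 rad, the forward-azimuth formula gives
θ = atan2( sin Δλ cos φ₂ , cos φ₁ sin φ₂ − sin φ₁ cos φ₂ cos Δλ ) = atan2(0.7617, 0.2945) = 68.86°.
So the initial bearing is 69°.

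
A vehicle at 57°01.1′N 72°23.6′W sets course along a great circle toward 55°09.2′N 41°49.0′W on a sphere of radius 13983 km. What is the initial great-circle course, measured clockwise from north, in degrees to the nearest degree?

With φ₁ = 0.9952, φ₂ = 0.9626, Δλ = 0.5337 rad, the forward-azimuth formula gives
θ = atan2( sin Δλ cos φ₂ , cos φ₁ sin φ₂ − sin φ₁ cos φ₂ cos Δλ ) = atan2(0.2907, 0.0341) = 83.31°.
So the initial bearing is 83°.

83°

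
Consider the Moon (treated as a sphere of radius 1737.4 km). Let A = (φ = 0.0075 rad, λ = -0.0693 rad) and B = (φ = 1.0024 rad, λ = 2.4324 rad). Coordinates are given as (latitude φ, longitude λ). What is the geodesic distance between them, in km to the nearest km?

3493 km

Let φ₁ = 0.0075 rad, φ₂ = 1.0024 rad, and Δλ = 2.5017 rad.
Haversine: a = sin²(Δφ/2) + cos φ₁ cos φ₂ sin²(Δλ/2) = 0.2277 + (1.0000)(0.5383)(0.9011) = 0.71273.
Central angle c = 2·arcsin(√a) = 2.01026 rad.
Distance = R·c = 1737.4 × 2.0103 ≈ 3493 km.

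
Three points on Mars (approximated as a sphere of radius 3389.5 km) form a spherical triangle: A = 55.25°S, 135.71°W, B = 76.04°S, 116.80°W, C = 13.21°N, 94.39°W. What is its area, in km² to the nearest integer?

3101029 km²

Side lengths (central angles): a = 1.5754, b = 1.3398, c = 0.3832 rad; semiperimeter s = 1.6492.
By l'Huilier's theorem, tan(E/4) = √[tan(s/2) tan((s−a)/2) tan((s−b)/2) tan((s−c)/2)], giving spherical excess E = 0.2699 rad.
Area = E·R² = 0.2699 × (3389.5)² ≈ 3101029 km².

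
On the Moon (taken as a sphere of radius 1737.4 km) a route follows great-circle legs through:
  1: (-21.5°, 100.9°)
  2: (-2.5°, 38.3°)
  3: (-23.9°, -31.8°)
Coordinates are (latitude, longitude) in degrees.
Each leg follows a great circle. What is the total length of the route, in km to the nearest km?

Leg 1→2: central angle 1.1110 rad, distance 1930.3 km.
Leg 2→3: central angle 1.2360 rad, distance 2147.4 km.
Total: 1930.3 + 2147.4 ≈ 4078 km.

4078 km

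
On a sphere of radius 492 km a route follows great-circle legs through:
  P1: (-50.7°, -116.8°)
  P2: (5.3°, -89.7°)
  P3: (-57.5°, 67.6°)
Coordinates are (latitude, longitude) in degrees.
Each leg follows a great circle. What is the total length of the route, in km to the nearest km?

1593 km

Leg P1→P2: central angle 1.0588 rad, distance 520.9 km.
Leg P2→P3: central angle 2.1791 rad, distance 1072.1 km.
Total: 520.9 + 1072.1 ≈ 1593 km.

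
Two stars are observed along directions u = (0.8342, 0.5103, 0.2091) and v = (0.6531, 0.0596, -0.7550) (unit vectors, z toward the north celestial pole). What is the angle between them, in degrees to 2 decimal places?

u·v = 0.4174; |u| = 1.0000, |v| = 1.0001.
cos θ = (u·v)/(|u||v|) = 0.4173, so θ = 65.33°.

65.33°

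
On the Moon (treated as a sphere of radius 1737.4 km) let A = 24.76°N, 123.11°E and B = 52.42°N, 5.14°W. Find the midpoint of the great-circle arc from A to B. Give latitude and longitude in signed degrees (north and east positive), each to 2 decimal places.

59.46°, 81.03°

Central angle δ = 1.5817 rad. Interpolating on the sphere with fraction f = 0.5:
P = [sin((1−f)δ)·A + sin(fδ)·B] / sin δ = 0.7110·A + 0.7110·B in Cartesian coordinates,
giving P = (0.0792, 0.5020, 0.8613), i.e. latitude 59.46°, longitude 81.03°.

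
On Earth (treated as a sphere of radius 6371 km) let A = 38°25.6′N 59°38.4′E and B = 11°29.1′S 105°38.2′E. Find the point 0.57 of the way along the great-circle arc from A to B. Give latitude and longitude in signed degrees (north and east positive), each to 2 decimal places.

Central angle δ = 1.1488 rad. Interpolating on the sphere with fraction f = 0.57:
P = [sin((1−f)δ)·A + sin(fδ)·B] / sin δ = 0.5197·A + 0.6676·B in Cartesian coordinates,
giving P = (0.0295, 0.9813, 0.1901), i.e. latitude 10.96°, longitude 88.28°.

10.96°, 88.28°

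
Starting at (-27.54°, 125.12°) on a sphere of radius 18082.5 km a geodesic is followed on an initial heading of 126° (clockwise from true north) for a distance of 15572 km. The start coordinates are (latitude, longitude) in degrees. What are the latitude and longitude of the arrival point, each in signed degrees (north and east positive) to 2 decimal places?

-44.16°, -176.07°

Angular distance δ = d/R = 15572/18082.5 = 0.86116 rad; initial bearing θ = 2.1991 rad.
sin φ₂ = sin φ₁ cos δ + cos φ₁ sin δ cos θ = (-0.4624)(0.6516) + (0.8867)(0.7586)(-0.5878) = -0.6966, so φ₂ = -44.16°.
Δλ = atan2(sin θ sin δ cos φ₁, cos δ − sin φ₁ sin φ₂) = atan2(0.5442, 0.3295) = 58.808°.
λ₂ = 125.120° + 58.808° = 183.93° → -176.07° after wrapping to (−180°, 180°].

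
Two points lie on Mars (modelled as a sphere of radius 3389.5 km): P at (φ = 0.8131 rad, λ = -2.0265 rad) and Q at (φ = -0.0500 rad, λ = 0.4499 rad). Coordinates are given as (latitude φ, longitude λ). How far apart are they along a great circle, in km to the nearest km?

Let φ₁ = 0.8131 rad, φ₂ = -0.0500 rad, and Δλ = 2.4764 rad.
Haversine: a = sin²(Δφ/2) + cos φ₁ cos φ₂ sin²(Δλ/2) = 0.1750 + (0.6872)(0.9988)(0.8934) = 0.78818.
Central angle c = 2·arcsin(√a) = 2.18506 rad.
Distance = R·c = 3389.5 × 2.1851 ≈ 7406 km.

7406 km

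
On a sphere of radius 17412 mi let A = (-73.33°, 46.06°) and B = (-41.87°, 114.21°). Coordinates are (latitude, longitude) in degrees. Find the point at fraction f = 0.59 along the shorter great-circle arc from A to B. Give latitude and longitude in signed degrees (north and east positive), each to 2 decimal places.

-57.97°, 101.28°

The central angle between A and B is δ = 0.7686 rad.
With f = 0.59, the slerp weights are sin((1−f)δ)/sin δ = 0.4459 and sin(fδ)/sin δ = 0.6302.
Weighted sum of the unit vectors: (0.4459)·(0.1991,0.2066,-0.9580) + (0.6302)·(-0.3054,0.6792,-0.6674) = (-0.1037, 0.5201, -0.8478).
Converting back: φ = atan2(z, √(x²+y²)) = -57.97°, λ = atan2(y, x) = 101.28°.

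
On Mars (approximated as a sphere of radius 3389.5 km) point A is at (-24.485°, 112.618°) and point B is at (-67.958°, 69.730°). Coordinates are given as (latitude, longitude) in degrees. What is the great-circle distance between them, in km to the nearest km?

2995 km

In radians: φ₁ = -0.4273, φ₂ = -1.1861, Δλ = -42.888° = -0.7485 rad.
cos c = sin φ₁ sin φ₂ + cos φ₁ cos φ₂ cos Δλ = (-0.4145)(-0.9269) + (0.9101)(0.3753)(0.7327) = 0.63440,
so c = arccos(0.63440) = 0.88356 rad.
Distance = R·c = 3389.5 × 0.8836 ≈ 2995 km.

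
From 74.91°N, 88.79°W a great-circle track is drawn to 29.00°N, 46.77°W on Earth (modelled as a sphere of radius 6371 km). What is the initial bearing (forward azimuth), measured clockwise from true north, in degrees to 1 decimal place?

130.6°

Δλ = 42.020° = 0.7334 rad.
y = sin Δλ · cos φ₂ = (0.6694)(0.8746) = 0.5855
x = cos φ₁ sin φ₂ − sin φ₁ cos φ₂ cos Δλ = (0.2603)(0.4848) − (0.9655)(0.8746)(0.7429) = -0.5011
θ = atan2(y, x) = 130.56°, so the bearing is 130.6°.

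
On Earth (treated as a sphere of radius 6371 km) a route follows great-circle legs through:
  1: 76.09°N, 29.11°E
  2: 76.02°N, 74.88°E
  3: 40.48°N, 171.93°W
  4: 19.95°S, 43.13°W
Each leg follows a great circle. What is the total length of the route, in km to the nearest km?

Leg 1→2: central angle 0.1877 rad, distance 1195.9 km.
Leg 2→3: central angle 0.9793 rad, distance 6239.2 km.
Leg 3→4: central angle 2.3044 rad, distance 14681.0 km.
Total: 1195.9 + 6239.2 + 14681.0 ≈ 22116 km.

22116 km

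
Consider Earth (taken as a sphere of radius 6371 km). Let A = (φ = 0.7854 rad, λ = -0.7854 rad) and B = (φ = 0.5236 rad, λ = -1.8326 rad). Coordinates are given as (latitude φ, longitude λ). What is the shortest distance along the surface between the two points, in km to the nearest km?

5417 km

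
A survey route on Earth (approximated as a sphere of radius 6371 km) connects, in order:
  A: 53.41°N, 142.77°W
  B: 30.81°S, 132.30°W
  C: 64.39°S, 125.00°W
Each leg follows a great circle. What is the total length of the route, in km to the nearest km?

13188 km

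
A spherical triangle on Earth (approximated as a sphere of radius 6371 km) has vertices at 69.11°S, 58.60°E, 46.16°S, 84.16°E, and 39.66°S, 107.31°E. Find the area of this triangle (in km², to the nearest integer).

2576796 km²

Side lengths (central angles): a = 0.3155, b = 0.6802, c = 0.4586 rad; semiperimeter s = 0.7272.
By l'Huilier's theorem, tan(E/4) = √[tan(s/2) tan((s−a)/2) tan((s−b)/2) tan((s−c)/2)], giving spherical excess E = 0.0635 rad.
Area = E·R² = 0.0635 × (6371)² ≈ 2576796 km².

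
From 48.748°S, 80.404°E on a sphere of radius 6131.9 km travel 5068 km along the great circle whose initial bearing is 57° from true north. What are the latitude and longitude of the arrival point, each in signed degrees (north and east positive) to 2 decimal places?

Angular distance δ = d/R = 5068/6131.9 = 0.82650 rad; initial bearing θ = 0.9948 rad.
sin φ₂ = sin φ₁ cos δ + cos φ₁ sin δ cos θ = (-0.7518)(0.6775) + (0.6594)(0.7356)(0.5446) = -0.2452, so φ₂ = -14.19°.
Δλ = atan2(sin θ sin δ cos φ₁, cos δ − sin φ₁ sin φ₂) = atan2(0.4068, 0.4931) = 39.518°.
λ₂ = 80.404° + 39.518° = 119.92°.

-14.19°, 119.92°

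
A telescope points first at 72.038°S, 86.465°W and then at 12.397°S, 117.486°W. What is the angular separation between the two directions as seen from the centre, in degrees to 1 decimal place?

62.5°

Let φ₁ = -1.2573 rad, φ₂ = -0.2164 rad, and Δλ = -0.5414 rad.
Haversine: a = sin²(Δφ/2) + cos φ₁ cos φ₂ sin²(Δλ/2) = 0.2473 + (0.3084)(0.9767)(0.0715) = 0.26883.
Central angle c = 2·arcsin(√a) = 1.09017 rad.
So the angular separation is 62.5°.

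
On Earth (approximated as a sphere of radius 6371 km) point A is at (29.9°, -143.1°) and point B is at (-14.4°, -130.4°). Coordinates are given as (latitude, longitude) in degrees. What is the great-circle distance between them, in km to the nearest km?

5111 km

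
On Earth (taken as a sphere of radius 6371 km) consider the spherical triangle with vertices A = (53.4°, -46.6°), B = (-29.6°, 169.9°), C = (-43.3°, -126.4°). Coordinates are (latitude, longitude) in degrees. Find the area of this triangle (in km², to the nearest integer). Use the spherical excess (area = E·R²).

Side lengths (central angles): a = 0.9032, b = 2.0643, c = 2.5206 rad; semiperimeter s = 2.7440.
By l'Huilier's theorem, tan(E/4) = √[tan(s/2) tan((s−a)/2) tan((s−b)/2) tan((s−c)/2)], giving spherical excess E = 1.8826 rad.
Area = E·R² = 1.8826 × (6371)² ≈ 76414060 km².

76414060 km²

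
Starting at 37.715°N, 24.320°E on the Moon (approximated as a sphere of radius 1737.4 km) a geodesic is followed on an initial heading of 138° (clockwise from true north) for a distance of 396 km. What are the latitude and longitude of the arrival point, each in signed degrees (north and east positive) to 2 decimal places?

Angular distance δ = d/R = 396/1737.4 = 0.22793 rad; initial bearing θ = 2.4086 rad.
sin φ₂ = sin φ₁ cos δ + cos φ₁ sin δ cos θ = (0.6117)(0.9741) + (0.7911)(0.2260)(-0.7431) = 0.4631, so φ₂ = 27.59°.
Δλ = atan2(sin θ sin δ cos φ₁, cos δ − sin φ₁ sin φ₂) = atan2(0.1196, 0.6909) = 9.822°.
λ₂ = 24.320° + 9.822° = 34.14°.

27.59°, 34.14°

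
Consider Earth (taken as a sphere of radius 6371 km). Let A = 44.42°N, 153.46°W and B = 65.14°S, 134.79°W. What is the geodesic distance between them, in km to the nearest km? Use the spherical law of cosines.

In radians: φ₁ = 0.7753, φ₂ = -1.1369, Δλ = 18.670° = 0.3259 rad.
cos c = sin φ₁ sin φ₂ + cos φ₁ cos φ₂ cos Δλ = (0.6999)(-0.9073) + (0.7142)(0.4204)(0.9474) = -0.35059,
so c = arccos(-0.35059) = 1.92900 rad.
Distance = R·c = 6371 × 1.9290 ≈ 12290 km.

12290 km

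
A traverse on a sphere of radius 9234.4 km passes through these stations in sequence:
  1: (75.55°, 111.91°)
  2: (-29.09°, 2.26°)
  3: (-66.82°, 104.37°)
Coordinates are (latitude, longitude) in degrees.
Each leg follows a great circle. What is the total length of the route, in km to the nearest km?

30776 km

Leg 1→2: central angle 2.1461 rad, distance 19818.4 km.
Leg 2→3: central angle 1.1866 rad, distance 10957.9 km.
Total: 19818.4 + 10957.9 ≈ 30776 km.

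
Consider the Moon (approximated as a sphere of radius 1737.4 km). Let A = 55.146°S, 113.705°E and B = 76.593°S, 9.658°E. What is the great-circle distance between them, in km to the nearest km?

With latitudes φ₁ = -55.146°, φ₂ = -76.593° and longitude difference Δλ = -104.047°:
Haversine: a = sin²(Δφ/2) + cos φ₁ cos φ₂ sin²(Δλ/2) = 0.0346 + (0.5715)(0.2319)(0.6214) = 0.11696.
Central angle c = 2·arcsin(√a) = 0.69807 rad.
Distance = R·c = 1737.4 × 0.6981 ≈ 1213 km.

1213 km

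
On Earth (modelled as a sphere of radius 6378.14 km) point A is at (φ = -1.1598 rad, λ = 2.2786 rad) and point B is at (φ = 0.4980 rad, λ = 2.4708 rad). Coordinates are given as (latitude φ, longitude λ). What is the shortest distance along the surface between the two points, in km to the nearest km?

With latitudes φ₁ = -66.452°, φ₂ = 28.533° and longitude difference Δλ = 11.012°:
Haversine: a = sin²(Δφ/2) + cos φ₁ cos φ₂ sin²(Δλ/2) = 0.5434 + (0.3995)(0.8785)(0.0092) = 0.54668.
Central angle c = 2·arcsin(√a) = 1.66429 rad.
Distance = R·c = 6378.14 × 1.6643 ≈ 10615 km.

10615 km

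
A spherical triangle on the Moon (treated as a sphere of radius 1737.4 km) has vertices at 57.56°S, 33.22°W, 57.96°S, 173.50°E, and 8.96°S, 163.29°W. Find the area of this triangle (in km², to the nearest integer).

Side lengths (central angles): a = 0.9101, b = 1.7820, c = 1.0914 rad; semiperimeter s = 1.8918.
By l'Huilier's theorem, tan(E/4) = √[tan(s/2) tan((s−a)/2) tan((s−b)/2) tan((s−c)/2)], giving spherical excess E = 0.5219 rad.
Area = E·R² = 0.5219 × (1737.4)² ≈ 1575408 km².

1575408 km²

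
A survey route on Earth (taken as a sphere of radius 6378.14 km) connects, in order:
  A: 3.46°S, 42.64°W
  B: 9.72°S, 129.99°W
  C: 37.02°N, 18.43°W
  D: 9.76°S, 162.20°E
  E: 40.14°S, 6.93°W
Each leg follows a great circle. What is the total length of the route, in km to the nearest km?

53616 km

Leg A→B: central angle 1.5151 rad, distance 9663.5 km.
Leg B→C: central angle 1.9723 rad, distance 12579.9 km.
Leg C→D: central angle 2.6657 rad, distance 17002.3 km.
Leg D→E: central angle 2.2531 rad, distance 14370.8 km.
Total: 9663.5 + 12579.9 + 17002.3 + 14370.8 ≈ 53616 km.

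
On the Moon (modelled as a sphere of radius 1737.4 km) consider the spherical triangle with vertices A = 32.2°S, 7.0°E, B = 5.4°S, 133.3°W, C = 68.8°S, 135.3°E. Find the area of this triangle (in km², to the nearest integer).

Side lengths (central angles): a = 1.4918, b = 1.2586, c = 2.2118 rad; semiperimeter s = 2.4811.
By l'Huilier's theorem, tan(E/4) = √[tan(s/2) tan((s−a)/2) tan((s−b)/2) tan((s−c)/2)], giving spherical excess E = 1.4752 rad.
Area = E·R² = 1.4752 × (1737.4)² ≈ 4452839 km².

4452839 km²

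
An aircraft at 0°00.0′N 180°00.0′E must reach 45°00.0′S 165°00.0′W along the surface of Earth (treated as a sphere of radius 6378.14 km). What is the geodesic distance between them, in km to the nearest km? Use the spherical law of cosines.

5223 km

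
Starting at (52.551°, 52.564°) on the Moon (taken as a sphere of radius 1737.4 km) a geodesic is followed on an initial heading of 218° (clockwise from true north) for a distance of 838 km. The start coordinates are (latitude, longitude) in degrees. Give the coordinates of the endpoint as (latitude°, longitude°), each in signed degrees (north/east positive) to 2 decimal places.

28.76°, 33.55°

Angular distance δ = d/R = 838/1737.4 = 0.48233 rad; initial bearing θ = 3.8048 rad.
sin φ₂ = sin φ₁ cos δ + cos φ₁ sin δ cos θ = (0.7939)(0.8859) + (0.6081)(0.4638)(-0.7880) = 0.4811, so φ₂ = 28.76°.
Δλ = atan2(sin θ sin δ cos φ₁, cos δ − sin φ₁ sin φ₂) = atan2(-0.1736, 0.5040) = -19.010°.
λ₂ = 52.564° − 19.010° = 33.55°.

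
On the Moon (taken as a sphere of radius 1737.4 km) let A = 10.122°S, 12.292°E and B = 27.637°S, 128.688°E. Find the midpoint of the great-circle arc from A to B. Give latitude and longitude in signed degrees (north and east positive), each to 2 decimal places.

-32.89°, 65.63°

The central angle between A and B is δ = 1.8820 rad.
With f = 0.5, the slerp weights are sin((1−f)δ)/sin δ = 0.8489 and sin(fδ)/sin δ = 0.8489.
Weighted sum of the unit vectors: (0.8489)·(0.9619,0.2096,-0.1757) + (0.8489)·(-0.5538,0.6915,-0.4639) = (0.3465, 0.7649, -0.5430).
Converting back: φ = atan2(z, √(x²+y²)) = -32.89°, λ = atan2(y, x) = 65.63°.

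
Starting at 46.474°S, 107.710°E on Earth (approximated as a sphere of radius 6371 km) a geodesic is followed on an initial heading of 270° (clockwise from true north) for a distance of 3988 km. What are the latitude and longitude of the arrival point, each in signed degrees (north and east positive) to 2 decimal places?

-35.99°, 61.32°

Angular distance δ = d/R = 3988/6371 = 0.62596 rad; initial bearing θ = 4.7124 rad.
sin φ₂ = sin φ₁ cos δ + cos φ₁ sin δ cos θ = (-0.7251)(0.8104) + (0.6887)(0.5859)(-0.0000) = -0.5876, so φ₂ = -35.99°.
Δλ = atan2(sin θ sin δ cos φ₁, cos δ − sin φ₁ sin φ₂) = atan2(-0.4035, 0.3844) = -46.390°.
λ₂ = 107.710° − 46.390° = 61.32°.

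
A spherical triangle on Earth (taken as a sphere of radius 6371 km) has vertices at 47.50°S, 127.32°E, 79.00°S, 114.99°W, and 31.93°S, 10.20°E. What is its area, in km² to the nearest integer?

23439425 km²

Side lengths (central angles): a = 1.1309, b = 1.4419, c = 0.8449 rad; semiperimeter s = 1.7088.
By l'Huilier's theorem, tan(E/4) = √[tan(s/2) tan((s−a)/2) tan((s−b)/2) tan((s−c)/2)], giving spherical excess E = 0.5775 rad.
Area = E·R² = 0.5775 × (6371)² ≈ 23439425 km².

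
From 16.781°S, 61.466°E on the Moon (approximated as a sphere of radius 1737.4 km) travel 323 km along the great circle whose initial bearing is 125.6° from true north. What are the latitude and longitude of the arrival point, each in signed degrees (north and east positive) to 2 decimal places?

-22.75°, 70.85°

Angular distance δ = d/R = 323/1737.4 = 0.18591 rad; initial bearing θ = 2.1921 rad.
sin φ₂ = sin φ₁ cos δ + cos φ₁ sin δ cos θ = (-0.2887)(0.9828) + (0.9574)(0.1848)(-0.5821) = -0.3868, so φ₂ = -22.75°.
Δλ = atan2(sin θ sin δ cos φ₁, cos δ − sin φ₁ sin φ₂) = atan2(0.1439, 0.8711) = 9.380°.
λ₂ = 61.466° + 9.380° = 70.85°.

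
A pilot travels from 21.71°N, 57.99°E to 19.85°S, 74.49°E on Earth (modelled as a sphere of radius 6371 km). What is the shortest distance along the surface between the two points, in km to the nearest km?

4957 km

Let φ₁ = 0.3789 rad, φ₂ = -0.3464 rad, and Δλ = 0.2880 rad.
cos c = sin φ₁ sin φ₂ + cos φ₁ cos φ₂ cos Δλ = (0.3699)(-0.3396) + (0.9291)(0.9406)(0.9588) = 0.71228,
so c = arccos(0.71228) = 0.77806 rad.
Distance = R·c = 6371 × 0.7781 ≈ 4957 km.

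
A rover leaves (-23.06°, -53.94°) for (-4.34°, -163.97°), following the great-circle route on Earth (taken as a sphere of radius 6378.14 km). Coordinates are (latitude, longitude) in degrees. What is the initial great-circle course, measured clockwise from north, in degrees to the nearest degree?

258°

Δλ = -110.030° = -1.9204 rad.
y = sin Δλ · cos φ₂ = (-0.9395)(0.9971) = -0.9368
x = cos φ₁ sin φ₂ − sin φ₁ cos φ₂ cos Δλ = (0.9201)(-0.0757) − (-0.3917)(0.9971)(-0.3425) = -0.2034
θ = atan2(y, x) = -102.25°; adding 360° gives 258°.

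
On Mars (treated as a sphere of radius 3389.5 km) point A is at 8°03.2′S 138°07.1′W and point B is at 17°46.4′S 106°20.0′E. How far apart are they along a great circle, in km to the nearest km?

6587 km

In radians: φ₁ = -0.1406, φ₂ = -0.3102, Δλ = -115.548° = -2.0167 rad.
Haversine: a = sin²(Δφ/2) + cos φ₁ cos φ₂ sin²(Δλ/2) = 0.0072 + (0.9901)(0.9523)(0.7156) = 0.68194.
Central angle c = 2·arcsin(√a) = 1.94322 rad.
Distance = R·c = 3389.5 × 1.9432 ≈ 6587 km.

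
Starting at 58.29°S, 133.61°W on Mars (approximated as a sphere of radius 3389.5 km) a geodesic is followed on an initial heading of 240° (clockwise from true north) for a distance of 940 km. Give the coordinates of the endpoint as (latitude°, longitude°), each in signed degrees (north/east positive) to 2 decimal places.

-62.89°, -164.97°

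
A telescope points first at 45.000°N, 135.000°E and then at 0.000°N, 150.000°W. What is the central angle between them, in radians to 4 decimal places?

1.3867 rad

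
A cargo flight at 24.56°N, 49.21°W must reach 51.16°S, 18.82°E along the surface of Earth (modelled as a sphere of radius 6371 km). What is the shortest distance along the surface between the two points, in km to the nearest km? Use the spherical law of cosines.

10712 km

Let φ₁ = 0.4287 rad, φ₂ = -0.8929 rad, and Δλ = 1.1873 rad.
cos c = sin φ₁ sin φ₂ + cos φ₁ cos φ₂ cos Δλ = (0.4156)(-0.7789) + (0.9095)(0.6271)(0.3741) = -0.11035,
so c = arccos(-0.11035) = 1.68137 rad.
Distance = R·c = 6371 × 1.6814 ≈ 10712 km.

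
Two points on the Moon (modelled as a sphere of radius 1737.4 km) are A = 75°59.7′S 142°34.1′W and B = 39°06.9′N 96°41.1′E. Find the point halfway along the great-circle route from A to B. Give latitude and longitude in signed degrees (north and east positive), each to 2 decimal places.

-26.37°, 114.37°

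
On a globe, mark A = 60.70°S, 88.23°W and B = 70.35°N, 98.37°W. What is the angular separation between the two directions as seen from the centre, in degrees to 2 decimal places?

131.25°

In radians: φ₁ = -1.0594, φ₂ = 1.2278, Δλ = -10.140° = -0.1770 rad.
cos c = sin φ₁ sin φ₂ + cos φ₁ cos φ₂ cos Δλ = (-0.8721)(0.9418) + (0.4894)(0.3363)(0.9844) = -0.65929,
so c = arccos(-0.65929) = 2.29067 rad.
So the angular separation is 131.25°.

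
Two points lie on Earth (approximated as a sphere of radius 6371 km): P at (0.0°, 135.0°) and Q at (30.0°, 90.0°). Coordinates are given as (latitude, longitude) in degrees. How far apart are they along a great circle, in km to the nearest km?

5809 km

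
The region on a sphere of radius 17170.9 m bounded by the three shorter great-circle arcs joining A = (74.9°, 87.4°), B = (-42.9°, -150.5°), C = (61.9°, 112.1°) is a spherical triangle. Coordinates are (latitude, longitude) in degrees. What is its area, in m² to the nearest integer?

Side lengths (central angles): a = 2.2717, b = 0.2723, c = 2.4320 rad; semiperimeter s = 2.4880.
By l'Huilier's theorem, tan(E/4) = √[tan(s/2) tan((s−a)/2) tan((s−b)/2) tan((s−c)/2)], giving spherical excess E = 0.5333 rad.
Area = E·R² = 0.5333 × (17170.9)² ≈ 157225843 m².

157225843 m²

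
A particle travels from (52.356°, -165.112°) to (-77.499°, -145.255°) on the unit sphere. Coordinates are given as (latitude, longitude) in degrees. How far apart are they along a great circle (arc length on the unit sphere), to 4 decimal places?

Let φ₁ = 0.9138 rad, φ₂ = -1.3526 rad, and Δλ = 0.3466 rad.
cos c = sin φ₁ sin φ₂ + cos φ₁ cos φ₂ cos Δλ = (0.7918)(-0.9763) + (0.6108)(0.2165)(0.9405) = -0.64871,
so c = arccos(-0.64871) = 2.27668 rad.
On the unit sphere the arc length equals the central angle: 2.2767.

2.2767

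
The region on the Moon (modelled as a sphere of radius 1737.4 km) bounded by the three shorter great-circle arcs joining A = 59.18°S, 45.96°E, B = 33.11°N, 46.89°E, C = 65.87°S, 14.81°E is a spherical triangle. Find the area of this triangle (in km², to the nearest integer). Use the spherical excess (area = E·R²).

732303 km²

Side lengths (central angles): a = 1.7807, b = 0.2729, c = 1.6108 rad; semiperimeter s = 1.8322.
By l'Huilier's theorem, tan(E/4) = √[tan(s/2) tan((s−a)/2) tan((s−b)/2) tan((s−c)/2)], giving spherical excess E = 0.2426 rad.
Area = E·R² = 0.2426 × (1737.4)² ≈ 732303 km².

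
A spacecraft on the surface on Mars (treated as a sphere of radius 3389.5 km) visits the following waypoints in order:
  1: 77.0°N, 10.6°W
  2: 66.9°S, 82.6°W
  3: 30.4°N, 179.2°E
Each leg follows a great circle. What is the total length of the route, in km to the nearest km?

Leg 1→2: central angle 2.6239 rad, distance 8893.8 km.
Leg 2→3: central angle 2.1103 rad, distance 7152.9 km.
Total: 8893.8 + 7152.9 ≈ 16047 km.

16047 km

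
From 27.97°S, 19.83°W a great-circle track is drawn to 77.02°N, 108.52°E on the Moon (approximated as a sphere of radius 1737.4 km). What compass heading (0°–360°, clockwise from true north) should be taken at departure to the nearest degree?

12°

With φ₁ = -0.4882, φ₂ = 1.3443, Δλ = 2.2401 rad, the forward-azimuth formula gives
θ = atan2( sin Δλ cos φ₂ , cos φ₁ sin φ₂ − sin φ₁ cos φ₂ cos Δλ ) = atan2(0.1761, 0.7953) = 12.49°.
So the initial bearing is 12°.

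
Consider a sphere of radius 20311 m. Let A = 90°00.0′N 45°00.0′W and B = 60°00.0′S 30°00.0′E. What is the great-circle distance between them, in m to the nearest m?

In radians: φ₁ = 1.5708, φ₂ = -1.0472, Δλ = 75.000° = 1.3090 rad.
cos c = sin φ₁ sin φ₂ + cos φ₁ cos φ₂ cos Δλ = (1.0000)(-0.8660) + (0.0000)(0.5000)(0.2588) = -0.86603,
so c = arccos(-0.86603) = 2.61799 rad.
Distance = R·c = 20311 × 2.6180 ≈ 53174 m.

53174 m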